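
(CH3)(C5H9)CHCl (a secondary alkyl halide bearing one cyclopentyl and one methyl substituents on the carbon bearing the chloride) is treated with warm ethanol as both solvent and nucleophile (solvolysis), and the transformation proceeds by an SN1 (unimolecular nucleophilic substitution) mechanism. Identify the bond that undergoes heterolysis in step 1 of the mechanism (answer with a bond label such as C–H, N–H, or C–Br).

C–Cl

Step 1: The C–Cl bond breaks with both electrons going to the chloride; Cl⁻ leaves and a secondary carbocation remains.
The bond broken in this step is the C–Cl bond.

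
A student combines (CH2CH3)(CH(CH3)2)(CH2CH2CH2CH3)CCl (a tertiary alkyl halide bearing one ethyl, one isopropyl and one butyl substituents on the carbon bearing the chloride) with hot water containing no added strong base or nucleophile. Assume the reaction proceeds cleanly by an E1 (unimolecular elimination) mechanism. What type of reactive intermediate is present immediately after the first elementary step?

tertiary carbocation

Step 1: Unassisted departure of Cl⁻ (taking the C–Cl bonding pair) generates a tertiary carbocation.
After step 1 the species present is a tertiary carbocation.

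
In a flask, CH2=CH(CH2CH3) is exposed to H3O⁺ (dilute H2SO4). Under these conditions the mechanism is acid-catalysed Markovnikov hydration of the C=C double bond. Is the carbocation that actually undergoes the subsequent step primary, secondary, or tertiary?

secondary

Step 1: Electrophilic addition begins with the π(C=C) electrons forming a bond to the proton of H3O⁺. Following Markovnikov's rule, the resulting cation is secondary. H2O is released.
No single 1,2-shift to an adjacent carbon would give a more-substituted cation, so no rearrangement occurs.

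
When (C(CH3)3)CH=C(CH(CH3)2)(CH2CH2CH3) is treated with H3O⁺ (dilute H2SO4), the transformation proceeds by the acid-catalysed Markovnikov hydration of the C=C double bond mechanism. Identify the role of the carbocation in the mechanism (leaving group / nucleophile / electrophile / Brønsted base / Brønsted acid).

electrophile

Step 2: A lone pair on the oxygen of H2O attacks the carbocation, forming a C–O bond and an oxonium ion (a protonated alcohol).
The carbocation accepts an electron pair into an empty or π* orbital — it is the electrophile.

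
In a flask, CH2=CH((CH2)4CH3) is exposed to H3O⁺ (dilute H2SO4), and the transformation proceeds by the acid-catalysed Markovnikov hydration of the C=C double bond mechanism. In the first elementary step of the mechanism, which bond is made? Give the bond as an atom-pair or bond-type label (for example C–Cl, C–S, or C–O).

C–H

Step 1: Electrophilic addition begins with the π(C=C) electrons forming a bond to the proton of H3O⁺. Following Markovnikov's rule, the resulting cation is secondary. H2O is released.
The bond formed in this step is the C–H bond.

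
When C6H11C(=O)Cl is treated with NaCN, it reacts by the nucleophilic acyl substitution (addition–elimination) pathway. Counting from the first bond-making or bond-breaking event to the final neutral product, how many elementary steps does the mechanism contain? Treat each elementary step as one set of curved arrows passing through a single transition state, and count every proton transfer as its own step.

2

Step 1: A lone pair on the C of CN⁻ attacks the electrophilic acyl carbon; the π(C=O) electrons move onto oxygen, giving a tetrahedral intermediate.
Step 2: Collapse of the tetrahedral intermediate: the alkoxide oxygen pushes its lone pair back to re-form C=O while Cl⁻ leaves.
Total: 2 elementary steps.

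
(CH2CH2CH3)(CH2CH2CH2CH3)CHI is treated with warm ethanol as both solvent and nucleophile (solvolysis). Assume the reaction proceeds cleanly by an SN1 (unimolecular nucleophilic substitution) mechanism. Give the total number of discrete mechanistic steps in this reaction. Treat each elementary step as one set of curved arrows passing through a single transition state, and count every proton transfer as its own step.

3

Step 1: The C–I bond breaks with both electrons going to the iodide; I⁻ leaves and a secondary carbocation remains.
(No 1,2-shift: no single shift to an adjacent carbon would give a more stable cation.)
Step 2: CH3CH2OH donates an oxygen lone pair into the empty p orbital of the cation, giving a protonated ether (an oxonium ion).
Step 3: A second solvent molecule removes the proton on oxygen, giving the neutral ether product.
Total: 3 elementary steps.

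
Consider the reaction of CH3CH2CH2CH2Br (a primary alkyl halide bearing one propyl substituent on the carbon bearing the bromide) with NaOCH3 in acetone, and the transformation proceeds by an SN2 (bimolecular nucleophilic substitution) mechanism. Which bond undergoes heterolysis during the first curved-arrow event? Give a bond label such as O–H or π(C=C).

Step 1: CH3O⁻ attacks the back face of the α-carbon while Br⁻ departs with the C–Br bonding pair — a single concerted displacement through a pentacoordinate transition state.
The bond broken in this step is the C–Br bond.

C–Br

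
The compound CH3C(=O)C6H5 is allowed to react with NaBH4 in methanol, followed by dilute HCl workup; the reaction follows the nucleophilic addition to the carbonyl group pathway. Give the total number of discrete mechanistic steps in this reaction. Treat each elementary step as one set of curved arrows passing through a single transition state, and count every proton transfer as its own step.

Step 1: H⁻ (delivered from BH4⁻) attacks the sp² carbonyl carbon; the C=O π bond breaks and the electrons end up as a lone pair on the alkoxide oxygen of the tetrahedral intermediate.
Step 2: Protonation of the alkoxide by dilute HCl workup furnishes an alcohol.
Total: 2 elementary steps.

2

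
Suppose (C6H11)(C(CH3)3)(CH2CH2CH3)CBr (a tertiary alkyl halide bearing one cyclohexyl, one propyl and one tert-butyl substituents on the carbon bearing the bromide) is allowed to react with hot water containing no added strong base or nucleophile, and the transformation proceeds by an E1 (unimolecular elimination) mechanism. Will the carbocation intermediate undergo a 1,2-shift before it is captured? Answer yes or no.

no

The first-formed carbocation is tertiary.
No single 1,2-shift to an adjacent carbon would produce a more-substituted cation than the one already present, so no rearrangement occurs.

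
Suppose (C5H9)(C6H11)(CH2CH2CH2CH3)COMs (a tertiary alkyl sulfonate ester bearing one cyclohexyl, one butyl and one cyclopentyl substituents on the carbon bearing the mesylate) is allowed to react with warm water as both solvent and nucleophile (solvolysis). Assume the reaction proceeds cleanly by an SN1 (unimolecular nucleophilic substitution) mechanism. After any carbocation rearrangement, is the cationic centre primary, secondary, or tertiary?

Step 1: Rate-determining heterolysis of the C–O bond gives MsO⁻ and a tertiary carbocation.
No single 1,2-shift to an adjacent carbon would give a more-substituted cation, so no rearrangement occurs.

tertiary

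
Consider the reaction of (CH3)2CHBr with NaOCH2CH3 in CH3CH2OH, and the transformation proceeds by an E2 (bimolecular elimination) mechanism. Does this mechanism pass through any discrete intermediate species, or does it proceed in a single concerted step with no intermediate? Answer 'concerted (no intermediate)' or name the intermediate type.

Concerted anti-periplanar elimination: CH3CH2O⁻ abstracts a β-H while Br⁻ leaves, and the C–H electrons become the new C=C π bond — all in a single transition state.
All bond changes occur in one transition state; no discrete intermediate is formed.

concerted (no intermediate)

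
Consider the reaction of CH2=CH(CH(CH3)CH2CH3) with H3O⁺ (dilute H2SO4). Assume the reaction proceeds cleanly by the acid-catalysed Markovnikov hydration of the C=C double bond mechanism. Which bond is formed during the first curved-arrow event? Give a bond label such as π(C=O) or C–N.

C–H

Step 1: The π electrons of the C=C bond attack a proton of H3O⁺; Markovnikov addition places the new C–H on the less-substituted alkene carbon, so the positive charge ends up on the more-substituted carbon — a secondary carbocation. H2O is released.
The bond formed in this step is the C–H bond.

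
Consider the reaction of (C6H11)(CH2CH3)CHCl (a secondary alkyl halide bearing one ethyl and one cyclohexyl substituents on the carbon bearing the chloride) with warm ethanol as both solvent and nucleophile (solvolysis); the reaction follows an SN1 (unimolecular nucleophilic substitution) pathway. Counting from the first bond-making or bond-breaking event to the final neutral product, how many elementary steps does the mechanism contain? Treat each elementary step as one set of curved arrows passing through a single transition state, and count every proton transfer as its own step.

Step 1: Unassisted departure of Cl⁻ (taking the C–Cl bonding pair) generates a secondary carbocation.
Step 2: A 1,2-hydride shift from the adjacent cyclohexyl carbon moves the positive charge from the secondary centre to an adjacent carbon, generating a more stable tertiary carbocation.
Step 3: CH3CH2OH donates an oxygen lone pair into the empty p orbital of the cation, giving a protonated ether (an oxonium ion).
Step 4: Deprotonation of the oxonium oxygen by solvent ethanol yields the neutral ether.
Total: 4 elementary steps.

4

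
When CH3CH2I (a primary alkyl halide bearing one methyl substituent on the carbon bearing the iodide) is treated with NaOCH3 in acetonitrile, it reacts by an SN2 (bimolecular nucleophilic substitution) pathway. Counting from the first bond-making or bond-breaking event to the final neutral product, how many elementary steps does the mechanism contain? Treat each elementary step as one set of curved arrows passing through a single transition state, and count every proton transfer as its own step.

1

Step 1: The methoxide nucleophile donates a lone pair from O to the α-carbon in a backside attack; simultaneously the C–I σ-bond breaks and both of its electrons leave with I⁻. One concerted step with inversion of configuration.
Total: 1 elementary step.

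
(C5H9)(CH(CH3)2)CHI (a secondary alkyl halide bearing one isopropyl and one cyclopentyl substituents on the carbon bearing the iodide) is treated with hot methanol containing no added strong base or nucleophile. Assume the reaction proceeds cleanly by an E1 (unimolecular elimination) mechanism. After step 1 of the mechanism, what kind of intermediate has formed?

Step 1: Unassisted departure of I⁻ (taking the C–I bonding pair) generates a secondary carbocation.
After step 1 the species present is a secondary carbocation.

secondary carbocation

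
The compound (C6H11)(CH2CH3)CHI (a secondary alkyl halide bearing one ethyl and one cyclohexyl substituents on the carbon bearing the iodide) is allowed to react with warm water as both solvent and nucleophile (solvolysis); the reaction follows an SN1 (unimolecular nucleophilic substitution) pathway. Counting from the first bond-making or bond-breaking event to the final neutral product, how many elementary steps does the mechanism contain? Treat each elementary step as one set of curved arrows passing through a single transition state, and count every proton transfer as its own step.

Step 1: Ionisation: the C–I σ-bond cleaves heterolytically; both bonding electrons depart with I⁻, leaving a secondary carbocation at the α-carbon.
Step 2: Carbocation rearrangement: a 1,2-hydride shift from the adjacent cyclohexyl carbon converts the initially-formed secondary cation into the more stable tertiary cation.
Step 3: H2O donates an oxygen lone pair into the empty p orbital of the cation, giving a protonated alcohol (an oxonium ion).
Step 4: A second solvent molecule removes the proton on oxygen, giving the neutral alcohol product.
Total: 4 elementary steps.

4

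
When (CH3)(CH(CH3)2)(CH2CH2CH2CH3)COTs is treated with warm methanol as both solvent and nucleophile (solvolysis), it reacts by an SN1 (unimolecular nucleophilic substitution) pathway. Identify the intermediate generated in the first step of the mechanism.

Step 1: The C–O bond breaks with both electrons going to the tosylate; TsO⁻ leaves and a tertiary carbocation remains.
After step 1 the species present is a tertiary carbocation.

tertiary carbocation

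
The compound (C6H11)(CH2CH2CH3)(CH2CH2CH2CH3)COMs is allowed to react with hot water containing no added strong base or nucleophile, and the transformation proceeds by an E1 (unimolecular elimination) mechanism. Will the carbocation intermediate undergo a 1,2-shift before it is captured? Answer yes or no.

The first-formed carbocation is tertiary.
No single 1,2-shift to an adjacent carbon would produce a more-substituted cation than the one already present, so no rearrangement occurs.

no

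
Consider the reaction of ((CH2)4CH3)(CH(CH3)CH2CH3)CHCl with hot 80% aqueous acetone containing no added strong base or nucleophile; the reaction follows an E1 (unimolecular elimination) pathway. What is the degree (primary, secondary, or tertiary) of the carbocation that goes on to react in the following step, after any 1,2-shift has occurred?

tertiary

Step 1: Ionisation: the C–Cl σ-bond cleaves heterolytically; both bonding electrons depart with Cl⁻, leaving a secondary carbocation at the α-carbon.
Step 2: A hydride (H with its bonding pair) migrates from the adjacent sec-butyl carbon to the cationic centre — a 1,2-hydride shift — upgrading the secondary cation to a tertiary one.
The cation rearranges from secondary to tertiary via a 1,2-hydride shift from the adjacent sec-butyl carbon; the tertiary cation is what reacts next.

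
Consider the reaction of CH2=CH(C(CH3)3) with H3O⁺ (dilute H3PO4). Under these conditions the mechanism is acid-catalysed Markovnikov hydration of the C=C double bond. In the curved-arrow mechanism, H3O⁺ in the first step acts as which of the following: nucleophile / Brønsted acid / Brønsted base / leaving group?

Step 1: Electrophilic addition begins with the π(C=C) electrons forming a bond to the proton of H3O⁺. Following Markovnikov's rule, the resulting cation is secondary. H2O is released.
H3O⁺ in the first step donates a proton in a proton-transfer step — a Brønsted acid.

Brønsted acid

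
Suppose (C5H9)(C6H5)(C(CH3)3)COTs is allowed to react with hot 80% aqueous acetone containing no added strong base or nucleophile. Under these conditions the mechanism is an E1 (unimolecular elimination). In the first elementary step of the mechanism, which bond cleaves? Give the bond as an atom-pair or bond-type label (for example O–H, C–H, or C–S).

Step 1: The C–O bond breaks with both electrons going to the tosylate; TsO⁻ leaves and a tertiary carbocation remains.
The bond broken in this step is the C–O bond.

C–O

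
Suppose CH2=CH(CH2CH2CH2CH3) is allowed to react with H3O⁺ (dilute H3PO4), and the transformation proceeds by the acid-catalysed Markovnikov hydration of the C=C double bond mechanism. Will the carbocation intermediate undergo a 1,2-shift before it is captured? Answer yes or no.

no

The first-formed carbocation is secondary.
No single 1,2-shift to an adjacent carbon would produce a more-substituted cation than the one already present, so no rearrangement occurs.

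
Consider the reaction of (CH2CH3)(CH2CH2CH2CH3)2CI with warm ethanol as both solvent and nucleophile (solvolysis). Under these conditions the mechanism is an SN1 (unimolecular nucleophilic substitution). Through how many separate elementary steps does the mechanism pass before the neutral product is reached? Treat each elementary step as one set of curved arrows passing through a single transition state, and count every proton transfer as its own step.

Step 1: The C–I bond breaks with both electrons going to the iodide; I⁻ leaves and a tertiary carbocation remains.
(No 1,2-shift: no single shift to an adjacent carbon would give a more stable cation.)
Step 2: A lone pair on the oxygen of CH3CH2OH attacks the carbocation, forming a new C–O σ-bond and an oxonium ion.
Step 3: Deprotonation of the oxonium oxygen by solvent ethanol yields the neutral ether.
Total: 3 elementary steps.

3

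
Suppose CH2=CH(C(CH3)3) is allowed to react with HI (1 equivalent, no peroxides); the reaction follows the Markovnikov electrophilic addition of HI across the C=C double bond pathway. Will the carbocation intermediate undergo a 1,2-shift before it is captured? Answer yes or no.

The first-formed carbocation is secondary.
The adjacent tert-butyl carbon has no hydrogen but bears methyl groups; migration of one methyl with its bonding pair (a 1,2-methyl shift) places the charge on a tertiary centre.
Tertiary is more stable than secondary, so the shift occurs.

yes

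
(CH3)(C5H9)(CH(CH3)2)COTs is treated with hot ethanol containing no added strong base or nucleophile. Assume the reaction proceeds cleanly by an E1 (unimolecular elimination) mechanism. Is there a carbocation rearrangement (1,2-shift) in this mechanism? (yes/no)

The first-formed carbocation is tertiary.
No single 1,2-shift to an adjacent carbon would produce a more-substituted cation than the one already present, so no rearrangement occurs.

no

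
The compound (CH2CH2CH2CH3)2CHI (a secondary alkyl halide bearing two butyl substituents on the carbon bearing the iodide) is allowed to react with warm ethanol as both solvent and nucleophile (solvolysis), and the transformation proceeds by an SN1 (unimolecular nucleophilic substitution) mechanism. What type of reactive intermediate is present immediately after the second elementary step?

Step 1: Rate-determining heterolysis of the C–I bond gives I⁻ and a secondary carbocation.
Step 2: Nucleophilic capture: the oxygen of CH3CH2OH bonds to the cationic carbon, producing an oxonium-ion intermediate.
After step 2 the species present is an oxonium ion.

oxonium ion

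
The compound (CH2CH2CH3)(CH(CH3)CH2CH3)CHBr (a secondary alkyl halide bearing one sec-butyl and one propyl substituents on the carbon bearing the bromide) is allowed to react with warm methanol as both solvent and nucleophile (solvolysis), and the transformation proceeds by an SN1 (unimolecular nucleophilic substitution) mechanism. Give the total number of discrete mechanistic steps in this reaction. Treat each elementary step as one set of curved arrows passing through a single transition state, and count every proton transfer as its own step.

4

Step 1: The C–Br bond breaks with both electrons going to the bromide; Br⁻ leaves and a secondary carbocation remains.
Step 2: A hydride (H with its bonding pair) migrates from the adjacent sec-butyl carbon to the cationic centre — a 1,2-hydride shift — upgrading the secondary cation to a tertiary one.
Step 3: Nucleophilic capture: the oxygen of CH3OH bonds to the cationic carbon, producing an oxonium-ion intermediate.
Step 4: A second solvent molecule removes the proton on oxygen, giving the neutral ether product.
Total: 4 elementary steps.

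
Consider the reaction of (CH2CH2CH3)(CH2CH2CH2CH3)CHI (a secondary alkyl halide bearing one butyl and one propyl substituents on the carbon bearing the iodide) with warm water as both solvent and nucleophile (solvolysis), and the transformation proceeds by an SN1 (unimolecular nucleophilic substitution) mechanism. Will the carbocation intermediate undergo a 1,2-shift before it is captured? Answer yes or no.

The first-formed carbocation is secondary.
No single 1,2-shift to an adjacent carbon would produce a more-substituted cation than the one already present, so no rearrangement occurs.

no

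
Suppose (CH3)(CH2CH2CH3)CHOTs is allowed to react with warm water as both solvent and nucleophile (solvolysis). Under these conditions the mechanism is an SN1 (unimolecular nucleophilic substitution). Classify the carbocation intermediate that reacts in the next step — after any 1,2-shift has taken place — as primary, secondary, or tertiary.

secondary

Step 1: Rate-determining heterolysis of the C–O bond gives TsO⁻ and a secondary carbocation.
No single 1,2-shift to an adjacent carbon would give a more-substituted cation, so no rearrangement occurs.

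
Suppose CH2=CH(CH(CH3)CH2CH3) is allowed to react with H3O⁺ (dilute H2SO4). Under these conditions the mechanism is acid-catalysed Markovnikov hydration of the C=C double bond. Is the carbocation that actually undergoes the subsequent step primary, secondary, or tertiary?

Step 1: The π electrons of the C=C bond attack a proton of H3O⁺; Markovnikov addition places the new C–H on the less-substituted alkene carbon, so the positive charge ends up on the more-substituted carbon — a secondary carbocation. H2O is released.
Step 2: A 1,2-hydride shift from the adjacent sec-butyl carbon moves the positive charge from the secondary centre to an adjacent carbon, generating a more stable tertiary carbocation.
The cation rearranges from secondary to tertiary via a 1,2-hydride shift from the adjacent sec-butyl carbon; the tertiary cation is what reacts next.

tertiary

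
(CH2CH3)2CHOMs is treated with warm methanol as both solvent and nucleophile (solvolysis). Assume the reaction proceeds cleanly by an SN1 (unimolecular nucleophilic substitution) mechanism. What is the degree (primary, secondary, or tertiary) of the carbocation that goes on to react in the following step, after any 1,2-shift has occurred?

Step 1: Unassisted departure of MsO⁻ (taking the C–O bonding pair) generates a secondary carbocation.
No single 1,2-shift to an adjacent carbon would give a more-substituted cation, so no rearrangement occurs.

secondary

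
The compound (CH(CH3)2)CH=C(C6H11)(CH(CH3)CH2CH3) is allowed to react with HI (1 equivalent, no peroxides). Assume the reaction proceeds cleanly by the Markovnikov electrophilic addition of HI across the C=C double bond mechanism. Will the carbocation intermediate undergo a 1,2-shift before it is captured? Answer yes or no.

no

The first-formed carbocation is tertiary.
No single 1,2-shift to an adjacent carbon would produce a more-substituted cation than the one already present, so no rearrangement occurs.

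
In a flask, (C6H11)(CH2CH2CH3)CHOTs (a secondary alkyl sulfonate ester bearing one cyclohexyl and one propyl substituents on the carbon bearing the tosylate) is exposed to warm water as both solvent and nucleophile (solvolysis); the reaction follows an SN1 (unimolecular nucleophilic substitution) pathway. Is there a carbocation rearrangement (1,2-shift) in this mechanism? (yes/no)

The first-formed carbocation is secondary.
The adjacent cyclohexyl carbon already bears 2 other carbon substituents and has a hydrogen to migrate; after a 1,2-hydride shift from that carbon the positive charge sits on a tertiary centre.
Tertiary is more stable than secondary, so the shift occurs.

yes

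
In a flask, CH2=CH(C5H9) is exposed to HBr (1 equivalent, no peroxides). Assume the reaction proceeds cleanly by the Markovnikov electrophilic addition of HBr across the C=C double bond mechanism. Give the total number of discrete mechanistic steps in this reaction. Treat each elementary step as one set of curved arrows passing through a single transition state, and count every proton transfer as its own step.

3

Step 1: Electrophilic addition begins with the π(C=C) electrons forming a bond to the proton of HBr. Following Markovnikov's rule, the resulting cation is secondary. The H–Br bond breaks heterolytically, releasing Br⁻.
Step 2: A hydride (H with its bonding pair) migrates from the adjacent cyclopentyl carbon to the cationic centre — a 1,2-hydride shift — upgrading the secondary cation to a tertiary one.
Step 3: Nucleophilic attack by Br⁻ on the carbocation completes the addition, giving R–Br.
Total: 3 elementary steps.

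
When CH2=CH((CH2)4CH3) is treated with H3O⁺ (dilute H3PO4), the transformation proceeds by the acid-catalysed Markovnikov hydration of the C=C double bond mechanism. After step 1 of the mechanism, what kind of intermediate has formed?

secondary carbocation

Step 1: Electrophilic addition begins with the π(C=C) electrons forming a bond to the proton of H3O⁺. Following Markovnikov's rule, the resulting cation is secondary. H2O is released.
After step 1 the species present is a secondary carbocation.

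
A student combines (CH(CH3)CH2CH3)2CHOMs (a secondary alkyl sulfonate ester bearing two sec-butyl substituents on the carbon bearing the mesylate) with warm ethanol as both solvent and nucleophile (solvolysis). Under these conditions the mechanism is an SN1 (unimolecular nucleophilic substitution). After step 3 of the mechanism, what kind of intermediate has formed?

Step 1: Ionisation: the C–O σ-bond cleaves heterolytically; both bonding electrons depart with MsO⁻, leaving a secondary carbocation at the α-carbon.
Step 2: A 1,2-hydride shift from the adjacent sec-butyl carbon moves the positive charge from the secondary centre to an adjacent carbon, generating a more stable tertiary carbocation.
Step 3: Nucleophilic capture: the oxygen of CH3CH2OH bonds to the cationic carbon, producing an oxonium-ion intermediate.
After step 3 the species present is an oxonium ion.

oxonium ion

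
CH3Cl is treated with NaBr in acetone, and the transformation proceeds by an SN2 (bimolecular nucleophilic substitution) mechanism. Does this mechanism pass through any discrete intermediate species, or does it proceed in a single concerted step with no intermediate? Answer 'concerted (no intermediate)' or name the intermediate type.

concerted (no intermediate)

The bromide nucleophile donates a lone pair from Br to the α-carbon in a backside attack; simultaneously the C–Cl σ-bond breaks and both of its electrons leave with Cl⁻. One concerted step with inversion of configuration.
All bond changes occur in one transition state; no discrete intermediate is formed.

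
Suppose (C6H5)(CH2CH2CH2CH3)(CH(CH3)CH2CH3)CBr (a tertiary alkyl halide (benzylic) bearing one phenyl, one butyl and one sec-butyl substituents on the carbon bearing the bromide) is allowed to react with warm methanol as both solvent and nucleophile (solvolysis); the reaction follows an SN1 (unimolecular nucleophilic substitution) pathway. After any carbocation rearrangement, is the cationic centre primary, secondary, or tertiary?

tertiary

Step 1: The C–Br bond breaks with both electrons going to the bromide; Br⁻ leaves and a tertiary carbocation remains.
No single 1,2-shift to an adjacent carbon would give a more-substituted cation, so no rearrangement occurs.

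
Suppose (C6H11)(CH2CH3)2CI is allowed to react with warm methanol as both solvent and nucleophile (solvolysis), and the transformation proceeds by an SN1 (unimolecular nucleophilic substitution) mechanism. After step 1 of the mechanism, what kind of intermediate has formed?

Step 1: Ionisation: the C–I σ-bond cleaves heterolytically; both bonding electrons depart with I⁻, leaving a tertiary carbocation at the α-carbon.
After step 1 the species present is a tertiary carbocation.

tertiary carbocation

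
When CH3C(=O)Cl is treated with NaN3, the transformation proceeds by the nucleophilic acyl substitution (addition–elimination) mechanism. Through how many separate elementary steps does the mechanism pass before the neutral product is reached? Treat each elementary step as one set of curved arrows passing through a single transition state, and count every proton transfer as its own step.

Step 1: N3⁻ adds to the carbonyl carbon; the C=O π electrons shift onto oxygen and a tetrahedral alkoxide intermediate forms.
Step 2: Elimination step: re-formation of the carbonyl π bond drives out Cl⁻, giving the new acyl compound.
Total: 2 elementary steps.

2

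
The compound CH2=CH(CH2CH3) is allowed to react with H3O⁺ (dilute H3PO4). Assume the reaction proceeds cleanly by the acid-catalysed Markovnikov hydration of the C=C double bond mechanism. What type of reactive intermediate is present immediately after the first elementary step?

Step 1: Electrophilic addition begins with the π(C=C) electrons forming a bond to the proton of H3O⁺. Following Markovnikov's rule, the resulting cation is secondary. H2O is released.
After step 1 the species present is a secondary carbocation.

secondary carbocation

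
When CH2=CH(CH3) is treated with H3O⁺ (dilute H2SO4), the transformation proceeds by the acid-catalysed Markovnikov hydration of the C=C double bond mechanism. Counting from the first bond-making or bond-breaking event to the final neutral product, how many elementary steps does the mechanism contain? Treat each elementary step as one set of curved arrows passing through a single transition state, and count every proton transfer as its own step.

3

Step 1: The π electrons of the C=C bond attack a proton of H3O⁺; Markovnikov addition places the new C–H on the less-substituted alkene carbon, so the positive charge ends up on the more-substituted carbon — a secondary carbocation. H2O is released.
(No 1,2-shift: no single shift to an adjacent carbon would give a more stable cation.)
Step 2: A lone pair on the oxygen of H2O attacks the carbocation, forming a C–O bond and an oxonium ion (a protonated alcohol).
Step 3: H2O removes a proton from the oxonium oxygen, regenerating H3O⁺ and giving the neutral alcohol.
Total: 3 elementary steps.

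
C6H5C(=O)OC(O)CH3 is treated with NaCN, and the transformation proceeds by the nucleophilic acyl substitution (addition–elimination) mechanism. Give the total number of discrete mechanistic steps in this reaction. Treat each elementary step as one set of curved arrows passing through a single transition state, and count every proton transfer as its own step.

Step 1: CN⁻ adds to the carbonyl carbon; the C=O π electrons shift onto oxygen and a tetrahedral alkoxide intermediate forms.
Step 2: An oxygen lone pair re-forms the C=O π bond as the C–O σ-bond breaks; CH3CO2⁻ is expelled.
Total: 2 elementary steps.

2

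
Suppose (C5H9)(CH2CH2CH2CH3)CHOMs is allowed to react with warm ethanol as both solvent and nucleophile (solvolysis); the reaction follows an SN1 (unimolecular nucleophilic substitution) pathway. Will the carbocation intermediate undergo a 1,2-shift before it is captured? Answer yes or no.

The first-formed carbocation is secondary.
The adjacent cyclopentyl carbon already bears 2 other carbon substituents and has a hydrogen to migrate; after a 1,2-hydride shift from that carbon the positive charge sits on a tertiary centre.
Tertiary is more stable than secondary, so the shift occurs.

yes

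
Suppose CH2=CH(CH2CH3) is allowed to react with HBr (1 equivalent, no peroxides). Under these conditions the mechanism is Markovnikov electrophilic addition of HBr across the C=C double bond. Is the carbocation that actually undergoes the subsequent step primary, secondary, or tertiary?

Step 1: The π electrons of the C=C bond attack a proton of HBr; Markovnikov addition places the new C–H on the less-substituted alkene carbon, so the positive charge ends up on the more-substituted carbon — a secondary carbocation. The H–Br bond breaks heterolytically, releasing Br⁻.
No single 1,2-shift to an adjacent carbon would give a more-substituted cation, so no rearrangement occurs.

secondary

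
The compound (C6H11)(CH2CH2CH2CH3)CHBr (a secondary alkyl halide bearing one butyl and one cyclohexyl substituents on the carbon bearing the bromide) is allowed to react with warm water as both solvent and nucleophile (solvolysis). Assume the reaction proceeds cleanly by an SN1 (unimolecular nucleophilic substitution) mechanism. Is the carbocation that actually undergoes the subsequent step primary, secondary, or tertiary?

tertiary

Step 1: Unassisted departure of Br⁻ (taking the C–Br bonding pair) generates a secondary carbocation.
Step 2: A 1,2-hydride shift from the adjacent cyclohexyl carbon moves the positive charge from the secondary centre to an adjacent carbon, generating a more stable tertiary carbocation.
The cation rearranges from secondary to tertiary via a 1,2-hydride shift from the adjacent cyclohexyl carbon; the tertiary cation is what reacts next.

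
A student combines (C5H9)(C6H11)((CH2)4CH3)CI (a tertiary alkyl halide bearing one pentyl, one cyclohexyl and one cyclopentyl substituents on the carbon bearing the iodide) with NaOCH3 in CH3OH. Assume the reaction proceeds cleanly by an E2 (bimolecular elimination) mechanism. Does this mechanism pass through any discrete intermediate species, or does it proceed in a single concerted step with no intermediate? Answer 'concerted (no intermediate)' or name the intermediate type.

concerted (no intermediate)

Concerted anti-periplanar elimination: CH3O⁻ abstracts a β-H while I⁻ leaves, and the C–H electrons become the new C=C π bond — all in a single transition state.
All bond changes occur in one transition state; no discrete intermediate is formed.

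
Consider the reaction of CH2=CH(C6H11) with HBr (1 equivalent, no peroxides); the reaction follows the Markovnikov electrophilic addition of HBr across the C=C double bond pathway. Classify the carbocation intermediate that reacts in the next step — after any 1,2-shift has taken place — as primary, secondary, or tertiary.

Step 1: Protonation of the alkene by HBr: the π bond acts as the nucleophile and picks up H⁺, giving the more stable (Markovnikov) secondary carbocation. The H–Br bond breaks heterolytically, releasing Br⁻.
Step 2: Carbocation rearrangement: a 1,2-hydride shift from the adjacent cyclohexyl carbon converts the initially-formed secondary cation into the more stable tertiary cation.
The cation rearranges from secondary to tertiary via a 1,2-hydride shift from the adjacent cyclohexyl carbon; the tertiary cation is what reacts next.

tertiary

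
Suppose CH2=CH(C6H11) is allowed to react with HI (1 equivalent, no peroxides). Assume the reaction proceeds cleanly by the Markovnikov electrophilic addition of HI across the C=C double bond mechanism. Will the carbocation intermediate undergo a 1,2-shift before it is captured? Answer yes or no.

yes

The first-formed carbocation is secondary.
The adjacent cyclohexyl carbon already bears 2 other carbon substituents and has a hydrogen to migrate; after a 1,2-hydride shift from that carbon the positive charge sits on a tertiary centre.
Tertiary is more stable than secondary, so the shift occurs.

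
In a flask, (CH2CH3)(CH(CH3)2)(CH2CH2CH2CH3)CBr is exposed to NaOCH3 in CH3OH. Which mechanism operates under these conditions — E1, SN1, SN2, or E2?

E2

Conditions: a strong base with a tertiary substrate bearing a β-hydrogen.
These conditions are the textbook signature of the E2 pathway.
A strong (often hindered) base removes a β-H in concert with loss of the leaving group — bimolecular elimination.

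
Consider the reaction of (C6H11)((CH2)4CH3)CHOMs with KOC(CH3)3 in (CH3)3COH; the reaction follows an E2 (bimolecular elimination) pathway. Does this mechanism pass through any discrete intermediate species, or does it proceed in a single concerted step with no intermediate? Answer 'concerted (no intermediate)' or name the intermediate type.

concerted (no intermediate)

Concerted anti-periplanar elimination: (CH3)3CO⁻ abstracts a β-H while MsO⁻ leaves, and the C–H electrons become the new C=C π bond — all in a single transition state.
All bond changes occur in one transition state; no discrete intermediate is formed.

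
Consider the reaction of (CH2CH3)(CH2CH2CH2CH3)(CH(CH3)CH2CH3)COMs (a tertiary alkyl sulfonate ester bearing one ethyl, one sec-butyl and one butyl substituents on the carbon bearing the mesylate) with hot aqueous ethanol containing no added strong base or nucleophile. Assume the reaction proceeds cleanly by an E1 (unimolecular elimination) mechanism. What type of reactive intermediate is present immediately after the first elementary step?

tertiary carbocation

Step 1: The C–O bond breaks with both electrons going to the mesylate; MsO⁻ leaves and a tertiary carbocation remains.
After step 1 the species present is a tertiary carbocation.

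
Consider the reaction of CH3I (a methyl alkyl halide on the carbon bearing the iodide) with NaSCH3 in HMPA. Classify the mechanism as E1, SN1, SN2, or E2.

Conditions: a methyl substrate with a strong nucleophile in the polar aprotic solvent HMPA.
These conditions are the textbook signature of the SN2 pathway.
An unhindered substrate with a strong nucleophile in a polar aprotic solvent favours one-step backside displacement.

SN2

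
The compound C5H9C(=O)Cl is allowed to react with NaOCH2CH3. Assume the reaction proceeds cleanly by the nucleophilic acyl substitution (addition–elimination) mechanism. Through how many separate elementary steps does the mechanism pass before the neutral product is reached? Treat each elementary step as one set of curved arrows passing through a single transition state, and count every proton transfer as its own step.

Step 1: A lone pair on the O of CH3CH2O⁻ attacks the electrophilic acyl carbon; the π(C=O) electrons move onto oxygen, giving a tetrahedral intermediate.
Step 2: Elimination step: re-formation of the carbonyl π bond drives out Cl⁻, giving the new acyl compound.
Total: 2 elementary steps.

2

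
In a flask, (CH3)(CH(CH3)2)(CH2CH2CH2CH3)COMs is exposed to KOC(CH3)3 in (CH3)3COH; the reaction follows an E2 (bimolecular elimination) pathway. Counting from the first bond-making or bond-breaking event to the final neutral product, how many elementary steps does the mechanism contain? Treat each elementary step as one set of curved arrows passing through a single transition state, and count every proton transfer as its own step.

Step 1: Concerted anti-periplanar elimination: (CH3)3CO⁻ abstracts a β-H while MsO⁻ leaves, and the C–H electrons become the new C=C π bond — all in a single transition state.
Total: 1 elementary step.

1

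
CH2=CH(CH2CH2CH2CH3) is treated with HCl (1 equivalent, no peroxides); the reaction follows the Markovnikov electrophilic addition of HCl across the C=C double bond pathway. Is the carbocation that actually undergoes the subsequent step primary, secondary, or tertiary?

Step 1: The π electrons of the C=C bond attack a proton of HCl; Markovnikov addition places the new C–H on the less-substituted alkene carbon, so the positive charge ends up on the more-substituted carbon — a secondary carbocation. The H–Cl bond breaks heterolytically, releasing Cl⁻.
No single 1,2-shift to an adjacent carbon would give a more-substituted cation, so no rearrangement occurs.

secondary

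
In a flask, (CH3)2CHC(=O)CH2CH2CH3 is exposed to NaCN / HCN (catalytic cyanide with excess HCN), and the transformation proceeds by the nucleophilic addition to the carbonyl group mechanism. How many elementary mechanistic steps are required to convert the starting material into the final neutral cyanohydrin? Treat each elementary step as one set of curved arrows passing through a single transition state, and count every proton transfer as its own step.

Step 1: CN⁻ attacks the sp² carbonyl carbon; the C=O π bond breaks and the electrons end up as a lone pair on the alkoxide oxygen of the tetrahedral intermediate.
Step 2: Proton transfer from HCN to the alkoxide furnishes a cyanohydrin (and releases another CN⁻ to continue the reaction).
Total: 2 elementary steps.

2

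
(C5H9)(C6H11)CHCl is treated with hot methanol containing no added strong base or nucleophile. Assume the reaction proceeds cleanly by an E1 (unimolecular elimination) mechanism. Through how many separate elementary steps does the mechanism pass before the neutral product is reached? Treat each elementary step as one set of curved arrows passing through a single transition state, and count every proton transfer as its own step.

Step 1: Ionisation: the C–Cl σ-bond cleaves heterolytically; both bonding electrons depart with Cl⁻, leaving a secondary carbocation at the α-carbon.
Step 2: Carbocation rearrangement: a 1,2-hydride shift from the adjacent cyclohexyl carbon converts the initially-formed secondary cation into the more stable tertiary cation.
Step 3: A methanol molecule (solvent) deprotonates a β-carbon; as the C–H bond breaks, those electrons form the new alkene π bond.
Total: 3 elementary steps.

3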